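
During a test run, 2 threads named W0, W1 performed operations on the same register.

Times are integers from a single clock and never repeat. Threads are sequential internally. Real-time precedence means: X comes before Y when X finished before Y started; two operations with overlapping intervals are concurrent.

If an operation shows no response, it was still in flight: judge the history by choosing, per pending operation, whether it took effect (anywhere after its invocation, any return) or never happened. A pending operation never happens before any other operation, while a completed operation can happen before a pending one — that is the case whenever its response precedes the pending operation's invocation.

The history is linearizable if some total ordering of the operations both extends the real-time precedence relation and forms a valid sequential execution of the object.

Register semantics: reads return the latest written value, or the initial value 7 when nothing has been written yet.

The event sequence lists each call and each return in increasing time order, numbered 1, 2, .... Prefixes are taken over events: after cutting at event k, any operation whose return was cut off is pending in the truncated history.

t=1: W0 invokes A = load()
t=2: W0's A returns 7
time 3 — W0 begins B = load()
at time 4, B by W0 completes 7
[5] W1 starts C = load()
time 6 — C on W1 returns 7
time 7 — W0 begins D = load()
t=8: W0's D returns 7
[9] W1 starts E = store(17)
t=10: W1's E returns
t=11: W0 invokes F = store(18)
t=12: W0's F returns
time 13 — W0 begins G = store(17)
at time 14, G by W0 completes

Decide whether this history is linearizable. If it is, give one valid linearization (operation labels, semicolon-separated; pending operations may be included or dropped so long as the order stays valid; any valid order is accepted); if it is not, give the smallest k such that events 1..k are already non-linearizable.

after step 1 (A load() → 7): value 7
after step 2 (B load() → 7): value 7
after step 3 (C load() → 7): value 7
after step 4 (D load() → 7): value 7
after step 5 (E store(17)): value 17
after step 6 (F store(18)): value 18
after step 7 (G store(17)): value 17

linearizable — witness: A; B; C; D; E; F; G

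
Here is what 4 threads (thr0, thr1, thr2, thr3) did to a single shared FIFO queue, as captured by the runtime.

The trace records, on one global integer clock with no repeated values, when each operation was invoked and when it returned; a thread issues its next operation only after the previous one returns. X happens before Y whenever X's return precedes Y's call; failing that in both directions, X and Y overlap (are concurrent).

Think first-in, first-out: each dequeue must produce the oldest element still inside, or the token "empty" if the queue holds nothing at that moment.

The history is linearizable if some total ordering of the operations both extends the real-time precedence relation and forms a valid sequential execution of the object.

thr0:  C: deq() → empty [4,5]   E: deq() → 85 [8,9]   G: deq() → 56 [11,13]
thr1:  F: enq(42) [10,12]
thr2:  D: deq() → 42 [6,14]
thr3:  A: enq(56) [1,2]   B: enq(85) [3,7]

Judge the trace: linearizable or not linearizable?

events 1..4 are fine; event 5 — the response of C at time 5 — makes the prefix non-linearizable
exactly one order of the 2 completed ops respects real time; the FIFO queue replay fails
no completion choice of the 1 pending operation (B) rescues it — every subset was tried
e.g. A, C (pending dropped): illegal at step 2, since C deq() → empty cannot apply there

not linearizable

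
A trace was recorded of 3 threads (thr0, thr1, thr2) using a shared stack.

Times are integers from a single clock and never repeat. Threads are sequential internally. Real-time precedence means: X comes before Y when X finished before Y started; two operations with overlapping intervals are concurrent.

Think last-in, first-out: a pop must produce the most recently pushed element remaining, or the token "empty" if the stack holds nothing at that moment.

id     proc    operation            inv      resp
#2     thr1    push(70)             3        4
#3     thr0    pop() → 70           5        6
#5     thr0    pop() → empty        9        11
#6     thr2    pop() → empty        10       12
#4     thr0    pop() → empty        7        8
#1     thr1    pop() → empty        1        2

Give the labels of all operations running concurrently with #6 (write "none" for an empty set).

#6 spans [10,12]: anything still running between times 10 and 12 counts as concurrent
#1 [1,2]: before
#2 [3,4]: before
#3 [5,6]: before
#4 [7,8]: before
#5 [9,11]: concurrent

#5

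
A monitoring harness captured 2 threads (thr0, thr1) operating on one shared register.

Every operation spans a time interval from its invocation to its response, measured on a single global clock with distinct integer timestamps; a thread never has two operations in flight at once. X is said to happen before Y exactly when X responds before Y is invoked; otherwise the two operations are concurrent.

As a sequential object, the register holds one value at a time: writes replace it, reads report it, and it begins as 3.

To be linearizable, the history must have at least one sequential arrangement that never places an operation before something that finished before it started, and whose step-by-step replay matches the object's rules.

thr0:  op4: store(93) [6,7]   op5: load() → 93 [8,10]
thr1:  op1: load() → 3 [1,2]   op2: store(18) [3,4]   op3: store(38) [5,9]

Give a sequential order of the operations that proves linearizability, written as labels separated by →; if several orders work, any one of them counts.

after step 1 (op1 load() → 3): value 3
after step 2 (op2 store(18)): value 18
after step 3 (op3 store(38)): value 38
after step 4 (op4 store(93)): value 93
after step 5 (op5 load() → 93): value 93

op1 → op2 → op3 → op4 → op5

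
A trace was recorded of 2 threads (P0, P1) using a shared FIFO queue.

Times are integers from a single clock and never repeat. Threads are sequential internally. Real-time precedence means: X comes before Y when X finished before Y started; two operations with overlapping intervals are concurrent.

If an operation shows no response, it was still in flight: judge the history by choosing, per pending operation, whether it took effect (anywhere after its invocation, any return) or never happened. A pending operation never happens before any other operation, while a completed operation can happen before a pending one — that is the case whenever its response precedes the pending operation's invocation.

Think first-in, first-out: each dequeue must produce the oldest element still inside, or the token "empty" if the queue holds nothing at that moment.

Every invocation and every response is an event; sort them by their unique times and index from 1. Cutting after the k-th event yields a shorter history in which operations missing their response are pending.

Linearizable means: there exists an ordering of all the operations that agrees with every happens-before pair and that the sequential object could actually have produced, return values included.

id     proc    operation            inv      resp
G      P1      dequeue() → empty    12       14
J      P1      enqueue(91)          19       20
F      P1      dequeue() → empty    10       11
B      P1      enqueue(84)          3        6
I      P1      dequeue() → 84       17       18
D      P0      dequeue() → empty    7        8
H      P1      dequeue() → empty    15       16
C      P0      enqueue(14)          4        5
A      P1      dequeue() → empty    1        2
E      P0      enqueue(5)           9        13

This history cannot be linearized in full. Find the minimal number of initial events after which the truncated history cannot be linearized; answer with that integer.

events 1..7 are still linearizable — one witness is A, B, C:
step 1: A dequeue() → empty — queue <>
step 2: B enqueue(84) — queue <84>
step 3: C enqueue(14) — queue <84,14>
include event 8 — D responding at 8 — and every candidate order breaks
sample order A, B, C, D stalls at step 4 — D dequeue() → empty has no legal effect
sample order A, C, B, D stalls at step 4 — D dequeue() → empty has no legal effect

8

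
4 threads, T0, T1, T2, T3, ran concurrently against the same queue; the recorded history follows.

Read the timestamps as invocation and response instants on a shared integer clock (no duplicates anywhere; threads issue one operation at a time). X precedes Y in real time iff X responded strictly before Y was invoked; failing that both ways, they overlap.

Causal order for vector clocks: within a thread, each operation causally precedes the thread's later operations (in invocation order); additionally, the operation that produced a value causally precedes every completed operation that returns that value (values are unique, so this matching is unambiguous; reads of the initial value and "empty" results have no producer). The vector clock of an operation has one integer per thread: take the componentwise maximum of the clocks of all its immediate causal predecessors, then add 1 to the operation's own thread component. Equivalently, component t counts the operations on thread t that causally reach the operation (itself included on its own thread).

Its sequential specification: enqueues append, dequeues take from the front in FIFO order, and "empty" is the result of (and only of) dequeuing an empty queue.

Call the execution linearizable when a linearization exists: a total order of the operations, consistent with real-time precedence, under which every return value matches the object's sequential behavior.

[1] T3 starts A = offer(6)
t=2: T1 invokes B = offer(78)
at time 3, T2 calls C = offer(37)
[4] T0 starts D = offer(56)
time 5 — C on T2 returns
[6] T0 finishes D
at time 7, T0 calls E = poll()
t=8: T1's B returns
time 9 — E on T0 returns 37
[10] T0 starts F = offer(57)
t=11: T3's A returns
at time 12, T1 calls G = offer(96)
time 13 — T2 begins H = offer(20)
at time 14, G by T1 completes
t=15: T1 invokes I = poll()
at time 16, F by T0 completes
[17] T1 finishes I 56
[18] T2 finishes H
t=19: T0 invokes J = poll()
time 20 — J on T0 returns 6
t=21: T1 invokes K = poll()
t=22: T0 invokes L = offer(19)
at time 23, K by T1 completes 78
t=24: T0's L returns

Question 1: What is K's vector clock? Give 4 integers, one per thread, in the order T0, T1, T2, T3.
Answer: (1, 4, 0, 0)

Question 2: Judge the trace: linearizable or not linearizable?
one valid linearization: C, D, A, B, E, F, G, H, I, J, K, L
step 1: C offer(37) — queue <37>
step 2: D offer(56) — queue <37,56>
step 3: A offer(6) — queue <37,56,6>
step 4: B offer(78) — queue <37,56,6,78>
step 5: E poll() → 37 — queue <56,6,78>
step 6: F offer(57) — queue <56,6,78,57>
step 7: G offer(96) — queue <56,6,78,57,96>
step 8: H offer(20) — queue <56,6,78,57,96,20>
step 9: I poll() → 56 — queue <6,78,57,96,20>
step 10: J poll() → 6 — queue <78,57,96,20>
step 11: K poll() → 78 — queue <57,96,20>
step 12: L offer(19) — queue <57,96,20,19>

linearizable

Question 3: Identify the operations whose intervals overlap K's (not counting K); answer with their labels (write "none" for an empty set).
Answer: L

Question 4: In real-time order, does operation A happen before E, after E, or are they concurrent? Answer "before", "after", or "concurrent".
Answer: concurrent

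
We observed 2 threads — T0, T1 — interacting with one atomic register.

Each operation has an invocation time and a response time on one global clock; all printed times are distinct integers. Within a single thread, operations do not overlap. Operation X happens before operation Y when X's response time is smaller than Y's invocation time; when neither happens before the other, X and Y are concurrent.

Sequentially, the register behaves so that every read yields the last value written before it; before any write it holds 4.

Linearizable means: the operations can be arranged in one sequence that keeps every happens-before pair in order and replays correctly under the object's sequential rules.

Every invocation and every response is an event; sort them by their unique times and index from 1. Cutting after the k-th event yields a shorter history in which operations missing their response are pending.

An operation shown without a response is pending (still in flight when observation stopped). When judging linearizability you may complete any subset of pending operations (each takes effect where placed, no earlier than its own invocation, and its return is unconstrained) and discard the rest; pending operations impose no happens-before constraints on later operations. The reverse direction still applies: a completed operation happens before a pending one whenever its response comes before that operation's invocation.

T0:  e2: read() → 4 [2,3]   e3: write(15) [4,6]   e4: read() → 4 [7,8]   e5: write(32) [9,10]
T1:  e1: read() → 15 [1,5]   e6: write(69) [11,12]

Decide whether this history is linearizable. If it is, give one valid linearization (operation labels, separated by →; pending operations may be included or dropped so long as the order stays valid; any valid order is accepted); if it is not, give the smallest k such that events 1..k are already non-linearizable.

not linearizable — minimal violating prefix: 8 events

already the first 8 events (up to e4's response at time 8) admit no linearization; the first 7 still do
no legal order exists: 3 real-time-consistent candidates over 4 completed atomic register operations, all rejected
e.g. e1, e2, e3, e4: illegal at step 1, since e1 read() → 15 cannot apply there
e.g. e2, e1, e3, e4: illegal at step 2, since e1 read() → 15 cannot apply there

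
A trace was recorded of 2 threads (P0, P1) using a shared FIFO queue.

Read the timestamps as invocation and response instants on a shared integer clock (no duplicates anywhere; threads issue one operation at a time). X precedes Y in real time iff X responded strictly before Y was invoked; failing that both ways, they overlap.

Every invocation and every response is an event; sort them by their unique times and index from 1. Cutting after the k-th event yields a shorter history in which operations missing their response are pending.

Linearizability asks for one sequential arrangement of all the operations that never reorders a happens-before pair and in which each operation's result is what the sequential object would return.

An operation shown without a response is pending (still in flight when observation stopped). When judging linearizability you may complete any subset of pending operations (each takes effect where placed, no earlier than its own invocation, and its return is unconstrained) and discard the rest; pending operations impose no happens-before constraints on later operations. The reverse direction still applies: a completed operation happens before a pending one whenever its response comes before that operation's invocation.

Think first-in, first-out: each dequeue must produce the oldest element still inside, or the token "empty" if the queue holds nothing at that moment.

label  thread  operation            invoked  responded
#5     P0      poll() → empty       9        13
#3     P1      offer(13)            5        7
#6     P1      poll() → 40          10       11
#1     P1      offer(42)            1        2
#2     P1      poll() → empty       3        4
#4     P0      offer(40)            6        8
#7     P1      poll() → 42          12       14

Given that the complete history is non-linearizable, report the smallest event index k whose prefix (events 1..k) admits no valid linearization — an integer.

4

events 1..3 are still linearizable — one witness is #1:
after step 1 (#1 offer(42)): queue <42>
at event 4 (#2's time-4 response) nothing linearizes any more
e.g. #1, #2: illegal at step 2, since #2 poll() → empty cannot apply there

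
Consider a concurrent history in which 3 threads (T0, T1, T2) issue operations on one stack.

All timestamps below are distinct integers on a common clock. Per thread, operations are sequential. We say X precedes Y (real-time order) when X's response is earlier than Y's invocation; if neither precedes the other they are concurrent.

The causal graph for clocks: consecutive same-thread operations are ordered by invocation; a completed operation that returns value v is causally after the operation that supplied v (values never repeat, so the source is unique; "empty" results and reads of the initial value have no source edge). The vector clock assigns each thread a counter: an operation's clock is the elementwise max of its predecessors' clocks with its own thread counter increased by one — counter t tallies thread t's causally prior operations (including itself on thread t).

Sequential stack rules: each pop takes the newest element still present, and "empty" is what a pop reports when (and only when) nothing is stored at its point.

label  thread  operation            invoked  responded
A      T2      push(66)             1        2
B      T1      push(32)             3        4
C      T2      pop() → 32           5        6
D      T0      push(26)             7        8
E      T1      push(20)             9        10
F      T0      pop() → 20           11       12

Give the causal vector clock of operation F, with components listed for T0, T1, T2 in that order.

(2, 2, 0)

A, invoked 1, has no incoming edges; only T2's bump applies → (0, 0, 1)
B, invoked 3, has no incoming edges; only T1's bump applies → (0, 1, 0)
D, invoked 7, has no incoming edges; only T0's bump applies → (1, 0, 0)
VC(E, invoked at 9): max of VC(B)=(0, 1, 0), then +1 on thread T1 → (0, 2, 0)
VC(C, invoked at 5): max of VC(A)=(0, 0, 1), VC(B)=(0, 1, 0), then +1 on thread T2 → (0, 1, 2)
VC(F, invoked at 11): max of VC(D)=(1, 0, 0), VC(E)=(0, 2, 0), then +1 on thread T0 → (2, 2, 0)
target: VC(F) = (2, 2, 0)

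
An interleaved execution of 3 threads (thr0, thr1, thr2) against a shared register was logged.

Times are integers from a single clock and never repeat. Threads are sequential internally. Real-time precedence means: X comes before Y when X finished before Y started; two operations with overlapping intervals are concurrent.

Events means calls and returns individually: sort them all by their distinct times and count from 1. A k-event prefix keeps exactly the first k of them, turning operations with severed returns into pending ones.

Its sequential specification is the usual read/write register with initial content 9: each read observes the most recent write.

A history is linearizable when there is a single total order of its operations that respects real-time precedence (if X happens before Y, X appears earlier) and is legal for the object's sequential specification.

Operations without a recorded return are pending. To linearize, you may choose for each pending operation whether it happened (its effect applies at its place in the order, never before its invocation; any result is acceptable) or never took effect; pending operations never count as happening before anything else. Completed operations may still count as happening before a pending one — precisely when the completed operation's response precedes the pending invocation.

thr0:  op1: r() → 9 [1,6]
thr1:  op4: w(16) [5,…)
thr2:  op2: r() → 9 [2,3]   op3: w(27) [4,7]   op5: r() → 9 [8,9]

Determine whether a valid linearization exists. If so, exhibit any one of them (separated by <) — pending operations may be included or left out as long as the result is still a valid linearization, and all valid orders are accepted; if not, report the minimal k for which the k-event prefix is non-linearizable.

cut after 8 events: linearizable; cut after 9 events (op5 responds, time 9): not linearizable
checked exhaustively: 3 real-time-consistent orders of 4 completed operations, zero legal register replays
every completion of the 1 pending operation (op4) was checked; none linearizes
take op1, op2, op3, op5 (pending dropped): step 4 already fails, because op5 r() → 9 cannot occur there
take op2, op1, op3, op5 (pending dropped): step 4 already fails, because op5 r() → 9 cannot occur there

not linearizable — minimal violating prefix: 9 events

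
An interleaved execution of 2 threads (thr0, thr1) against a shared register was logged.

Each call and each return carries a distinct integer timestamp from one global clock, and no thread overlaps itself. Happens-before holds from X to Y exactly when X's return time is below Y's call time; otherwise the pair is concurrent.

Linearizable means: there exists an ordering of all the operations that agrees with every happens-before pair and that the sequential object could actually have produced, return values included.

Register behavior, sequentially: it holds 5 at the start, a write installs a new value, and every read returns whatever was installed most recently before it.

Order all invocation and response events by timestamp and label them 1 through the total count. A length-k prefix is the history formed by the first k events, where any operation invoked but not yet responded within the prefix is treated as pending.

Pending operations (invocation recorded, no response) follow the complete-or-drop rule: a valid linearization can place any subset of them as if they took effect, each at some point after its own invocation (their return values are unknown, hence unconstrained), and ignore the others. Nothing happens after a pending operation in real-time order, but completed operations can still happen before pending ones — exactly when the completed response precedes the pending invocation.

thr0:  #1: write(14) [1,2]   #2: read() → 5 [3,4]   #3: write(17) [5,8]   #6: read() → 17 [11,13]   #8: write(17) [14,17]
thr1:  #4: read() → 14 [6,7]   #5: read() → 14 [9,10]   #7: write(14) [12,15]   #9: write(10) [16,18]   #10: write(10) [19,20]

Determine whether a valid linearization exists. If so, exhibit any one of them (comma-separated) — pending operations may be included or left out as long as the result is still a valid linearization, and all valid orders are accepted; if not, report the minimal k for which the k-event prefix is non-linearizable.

cut after 3 events: linearizable; cut after 4 events (#2 responds, time 4): not linearizable
exactly one order of the 2 completed ops respects real time; the register replay fails
sample order #1, #2 stalls at step 2 — #2 read() → 5 has no legal effect

not linearizable — minimal violating prefix: 4 events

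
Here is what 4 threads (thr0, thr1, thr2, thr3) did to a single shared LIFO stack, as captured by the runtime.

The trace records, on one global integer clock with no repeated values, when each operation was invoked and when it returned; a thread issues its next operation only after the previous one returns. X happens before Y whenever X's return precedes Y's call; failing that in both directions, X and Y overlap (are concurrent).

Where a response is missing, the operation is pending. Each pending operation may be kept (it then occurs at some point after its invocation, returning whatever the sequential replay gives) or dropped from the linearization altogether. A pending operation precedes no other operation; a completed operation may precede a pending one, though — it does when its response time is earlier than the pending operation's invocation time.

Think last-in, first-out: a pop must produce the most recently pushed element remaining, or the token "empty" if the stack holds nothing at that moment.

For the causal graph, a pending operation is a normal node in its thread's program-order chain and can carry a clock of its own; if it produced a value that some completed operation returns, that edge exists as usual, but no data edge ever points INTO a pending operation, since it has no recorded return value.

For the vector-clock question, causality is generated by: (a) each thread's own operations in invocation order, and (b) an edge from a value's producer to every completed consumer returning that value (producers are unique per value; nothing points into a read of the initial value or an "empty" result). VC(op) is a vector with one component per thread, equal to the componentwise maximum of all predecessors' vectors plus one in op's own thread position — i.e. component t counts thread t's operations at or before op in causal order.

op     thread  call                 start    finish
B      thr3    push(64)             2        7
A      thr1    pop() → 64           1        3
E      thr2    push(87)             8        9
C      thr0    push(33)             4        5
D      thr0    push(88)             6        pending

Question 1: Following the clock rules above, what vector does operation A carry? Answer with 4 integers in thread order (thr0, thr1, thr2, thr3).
Answer: (0, 1, 0, 1)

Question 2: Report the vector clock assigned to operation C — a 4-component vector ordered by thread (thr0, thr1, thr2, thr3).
Answer: (1, 0, 0, 0)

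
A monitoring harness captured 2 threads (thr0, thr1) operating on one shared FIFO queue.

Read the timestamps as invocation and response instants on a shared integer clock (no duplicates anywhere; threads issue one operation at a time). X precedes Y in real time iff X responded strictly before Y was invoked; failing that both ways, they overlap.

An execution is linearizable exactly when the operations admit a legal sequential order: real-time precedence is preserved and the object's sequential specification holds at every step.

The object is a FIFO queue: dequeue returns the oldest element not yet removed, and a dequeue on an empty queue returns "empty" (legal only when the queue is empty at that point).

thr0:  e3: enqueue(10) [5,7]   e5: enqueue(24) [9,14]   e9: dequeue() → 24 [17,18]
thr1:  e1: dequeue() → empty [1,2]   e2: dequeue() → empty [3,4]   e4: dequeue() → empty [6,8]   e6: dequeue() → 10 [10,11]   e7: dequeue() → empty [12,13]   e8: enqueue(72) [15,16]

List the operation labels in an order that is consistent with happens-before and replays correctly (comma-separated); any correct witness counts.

1. e1 dequeue() → empty, leaving queue <>
2. e2 dequeue() → empty, leaving queue <>
3. e4 dequeue() → empty, leaving queue <>
4. e3 enqueue(10), leaving queue <10>
5. e6 dequeue() → 10, leaving queue <>
6. e7 dequeue() → empty, leaving queue <>
7. e5 enqueue(24), leaving queue <24>
8. e8 enqueue(72), leaving queue <24,72>
9. e9 dequeue() → 24, leaving queue <72>

e1, e2, e4, e3, e6, e7, e5, e8, e9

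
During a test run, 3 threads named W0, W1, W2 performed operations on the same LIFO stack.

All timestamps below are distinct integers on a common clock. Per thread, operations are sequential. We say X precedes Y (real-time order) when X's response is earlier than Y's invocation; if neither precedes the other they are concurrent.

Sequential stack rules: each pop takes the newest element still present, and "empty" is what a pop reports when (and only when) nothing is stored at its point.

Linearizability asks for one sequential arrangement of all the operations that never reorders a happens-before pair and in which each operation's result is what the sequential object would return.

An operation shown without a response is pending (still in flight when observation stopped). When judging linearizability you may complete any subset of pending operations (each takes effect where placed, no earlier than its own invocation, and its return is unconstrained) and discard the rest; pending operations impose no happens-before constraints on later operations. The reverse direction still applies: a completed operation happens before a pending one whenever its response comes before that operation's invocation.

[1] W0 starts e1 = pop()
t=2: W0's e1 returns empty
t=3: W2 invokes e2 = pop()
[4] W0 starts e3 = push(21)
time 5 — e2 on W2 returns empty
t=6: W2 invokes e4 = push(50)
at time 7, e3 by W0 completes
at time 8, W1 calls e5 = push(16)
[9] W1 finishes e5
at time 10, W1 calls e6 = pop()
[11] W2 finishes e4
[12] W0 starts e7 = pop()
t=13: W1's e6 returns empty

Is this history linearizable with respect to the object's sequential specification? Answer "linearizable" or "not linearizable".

cut after 12 events: linearizable; cut after 13 events (e6 responds, time 13): not linearizable
6 completed operations, 7 real-time-consistent orders — every LIFO stack replay fails
every completion of the 1 pending operation (e7) was checked; none linearizes
take e1, e2, e3, e4, e5, e6 (pending dropped): step 6 already fails, because e6 pop() → empty cannot occur there
take e1, e2, e3, e5, e4, e6 (pending dropped): step 6 already fails, because e6 pop() → empty cannot occur there

not linearizable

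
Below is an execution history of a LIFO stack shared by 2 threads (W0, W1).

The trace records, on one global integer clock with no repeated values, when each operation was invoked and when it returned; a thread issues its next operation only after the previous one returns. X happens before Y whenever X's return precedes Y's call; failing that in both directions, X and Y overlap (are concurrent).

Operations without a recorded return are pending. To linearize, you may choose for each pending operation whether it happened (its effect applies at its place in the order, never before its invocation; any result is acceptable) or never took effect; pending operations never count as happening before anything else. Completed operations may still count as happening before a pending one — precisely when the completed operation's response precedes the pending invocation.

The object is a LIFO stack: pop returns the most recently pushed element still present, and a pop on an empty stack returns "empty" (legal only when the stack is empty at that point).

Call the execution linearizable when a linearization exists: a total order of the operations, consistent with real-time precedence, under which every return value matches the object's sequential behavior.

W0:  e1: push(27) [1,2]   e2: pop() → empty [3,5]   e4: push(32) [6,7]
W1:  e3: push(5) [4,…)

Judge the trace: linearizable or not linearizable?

the violation lands at event 5, e2's response at time 5: events 1..4 linearize, events 1..5 do not
exhaustive check: the 2 completed LIFO stack ops admit one real-time order; illegal
every completion of the 1 pending operation (e3) was checked; none linearizes
one such order, e1, e2 (pending dropped), breaks at step 2 where e2 pop() → empty is illegal

not linearizable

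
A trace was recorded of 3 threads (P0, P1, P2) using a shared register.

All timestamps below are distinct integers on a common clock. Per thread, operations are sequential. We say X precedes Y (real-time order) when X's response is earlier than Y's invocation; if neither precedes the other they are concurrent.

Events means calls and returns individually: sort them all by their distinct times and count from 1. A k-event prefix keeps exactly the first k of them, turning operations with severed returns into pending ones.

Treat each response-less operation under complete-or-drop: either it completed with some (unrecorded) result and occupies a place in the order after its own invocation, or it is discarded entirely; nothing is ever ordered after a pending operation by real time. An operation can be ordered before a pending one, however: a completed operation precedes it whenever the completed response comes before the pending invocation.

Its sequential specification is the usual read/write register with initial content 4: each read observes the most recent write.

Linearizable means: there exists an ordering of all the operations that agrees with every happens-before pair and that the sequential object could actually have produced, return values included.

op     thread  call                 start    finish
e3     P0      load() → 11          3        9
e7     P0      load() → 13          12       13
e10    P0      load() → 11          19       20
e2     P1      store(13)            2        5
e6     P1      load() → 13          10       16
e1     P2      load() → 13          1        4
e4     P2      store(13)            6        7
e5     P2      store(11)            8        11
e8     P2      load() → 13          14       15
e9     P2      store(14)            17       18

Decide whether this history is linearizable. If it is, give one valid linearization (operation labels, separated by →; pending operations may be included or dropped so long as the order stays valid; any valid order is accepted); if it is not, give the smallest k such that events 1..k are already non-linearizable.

through event 12 a valid linearization exists; event 13 (e7 responding at time 13) ends that
checked exhaustively: 10 real-time-consistent orders of 6 completed operations, zero legal register replays
no completion choice of the 1 pending operation (e6) rescues it — every subset was tried
one such order, e1, e2, e3, e4, e5, e7 (pending dropped), breaks at step 1 where e1 load() → 13 is illegal
one such order, e1, e2, e4, e3, e5, e7 (pending dropped), breaks at step 1 where e1 load() → 13 is illegal

not linearizable — minimal violating prefix: 13 events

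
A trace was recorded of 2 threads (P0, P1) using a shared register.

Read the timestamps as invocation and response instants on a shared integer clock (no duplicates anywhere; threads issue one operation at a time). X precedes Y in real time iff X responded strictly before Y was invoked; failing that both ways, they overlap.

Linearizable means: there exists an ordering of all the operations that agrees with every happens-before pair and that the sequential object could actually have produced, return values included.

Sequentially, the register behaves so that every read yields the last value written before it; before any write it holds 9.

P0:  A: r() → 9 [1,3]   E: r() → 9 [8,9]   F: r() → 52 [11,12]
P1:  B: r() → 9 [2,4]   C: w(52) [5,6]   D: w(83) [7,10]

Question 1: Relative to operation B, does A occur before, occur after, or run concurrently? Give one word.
Answer: concurrent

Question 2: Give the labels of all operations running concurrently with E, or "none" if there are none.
Answer: D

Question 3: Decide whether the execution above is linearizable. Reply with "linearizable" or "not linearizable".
through event 8 a valid linearization exists; event 9 (E responding at time 9) ends that
no legal order exists: 2 real-time-consistent candidates over 4 completed register operations, all rejected
including or dropping the 1 pending operation (D) in any combination fails
for example A, B, C, E (pending dropped) fails at step 4: E r() → 9 is not legal there
for example B, A, C, E (pending dropped) fails at step 4: E r() → 9 is not legal there

not linearizable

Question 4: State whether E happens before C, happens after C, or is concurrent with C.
Answer: after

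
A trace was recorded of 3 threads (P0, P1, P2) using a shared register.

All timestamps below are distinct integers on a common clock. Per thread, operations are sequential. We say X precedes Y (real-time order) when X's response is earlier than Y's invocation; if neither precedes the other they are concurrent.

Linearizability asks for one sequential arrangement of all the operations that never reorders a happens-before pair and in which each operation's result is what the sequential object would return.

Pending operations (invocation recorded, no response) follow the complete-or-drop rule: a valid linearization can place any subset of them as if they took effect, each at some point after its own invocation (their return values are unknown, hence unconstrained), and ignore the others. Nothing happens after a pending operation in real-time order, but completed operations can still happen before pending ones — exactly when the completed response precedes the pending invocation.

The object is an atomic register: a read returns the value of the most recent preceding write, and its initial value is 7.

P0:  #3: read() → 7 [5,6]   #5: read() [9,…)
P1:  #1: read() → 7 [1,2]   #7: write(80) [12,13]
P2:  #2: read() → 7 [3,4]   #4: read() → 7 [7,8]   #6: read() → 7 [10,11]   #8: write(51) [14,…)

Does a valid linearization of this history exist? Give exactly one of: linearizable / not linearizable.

linearizable

a witness: #1, #2, #3, #4, #5, #6, #7
after step 1 (#1 read() → 7): value 7
after step 2 (#2 read() → 7): value 7
after step 3 (#3 read() → 7): value 7
after step 4 (#4 read() → 7): value 7
after step 5 (#5 read() (pending, included)): value 7
after step 6 (#6 read() → 7): value 7
after step 7 (#7 write(80)): value 80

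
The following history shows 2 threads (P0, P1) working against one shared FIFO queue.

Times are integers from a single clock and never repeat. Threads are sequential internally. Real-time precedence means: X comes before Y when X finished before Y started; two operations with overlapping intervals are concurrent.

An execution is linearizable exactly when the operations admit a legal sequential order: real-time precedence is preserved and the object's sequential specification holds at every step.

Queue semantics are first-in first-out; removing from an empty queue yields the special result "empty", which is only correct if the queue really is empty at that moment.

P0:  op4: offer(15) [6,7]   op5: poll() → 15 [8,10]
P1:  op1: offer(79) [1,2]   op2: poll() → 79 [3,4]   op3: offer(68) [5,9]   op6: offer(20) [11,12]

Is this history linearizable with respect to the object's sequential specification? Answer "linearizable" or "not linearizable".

a witness: op1, op2, op4, op3, op5, op6
step 1: op1 offer(79) — queue <79>
step 2: op2 poll() → 79 — queue <>
step 3: op4 offer(15) — queue <15>
step 4: op3 offer(68) — queue <15,68>
step 5: op5 poll() → 15 — queue <68>
step 6: op6 offer(20) — queue <68,20>

linearizable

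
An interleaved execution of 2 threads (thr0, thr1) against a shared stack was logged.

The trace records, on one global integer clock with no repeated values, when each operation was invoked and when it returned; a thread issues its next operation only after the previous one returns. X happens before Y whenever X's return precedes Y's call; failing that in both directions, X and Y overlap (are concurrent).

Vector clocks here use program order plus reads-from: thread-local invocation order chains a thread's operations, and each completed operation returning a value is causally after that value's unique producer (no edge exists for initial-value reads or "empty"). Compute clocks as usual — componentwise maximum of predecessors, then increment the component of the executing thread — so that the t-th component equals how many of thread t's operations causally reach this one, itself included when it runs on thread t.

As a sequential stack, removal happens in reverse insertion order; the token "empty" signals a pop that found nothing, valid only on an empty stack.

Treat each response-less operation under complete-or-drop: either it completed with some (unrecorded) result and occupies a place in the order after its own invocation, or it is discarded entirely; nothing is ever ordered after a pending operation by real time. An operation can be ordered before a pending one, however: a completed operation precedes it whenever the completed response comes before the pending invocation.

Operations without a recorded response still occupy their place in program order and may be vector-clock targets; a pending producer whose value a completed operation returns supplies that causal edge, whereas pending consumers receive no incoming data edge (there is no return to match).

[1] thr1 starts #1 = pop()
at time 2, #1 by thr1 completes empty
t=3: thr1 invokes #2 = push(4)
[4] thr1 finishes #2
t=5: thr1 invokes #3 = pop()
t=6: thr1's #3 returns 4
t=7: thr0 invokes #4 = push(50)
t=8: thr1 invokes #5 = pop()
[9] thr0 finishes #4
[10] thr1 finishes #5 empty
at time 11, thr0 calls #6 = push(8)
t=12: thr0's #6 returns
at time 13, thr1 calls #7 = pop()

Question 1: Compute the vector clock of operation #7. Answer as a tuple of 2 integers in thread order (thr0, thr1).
(0, 5)

VC(#1, invoked at 1): no causal predecessors; +1 on thr1 → (0, 1)
VC(#4, invoked at 7): no causal predecessors; +1 on thr0 → (1, 0)
from VC(#1)=(0, 1), #2 (invoked 3) maxes components and bumps thr1 → (0, 2)
from VC(#4)=(1, 0), #6 (invoked 11) maxes components and bumps thr0 → (2, 0)
from VC(#2)=(0, 2), #3 (invoked 5) maxes components and bumps thr1 → (0, 3)
from VC(#3)=(0, 3), #5 (invoked 8) maxes components and bumps thr1 → (0, 4)
from VC(#5)=(0, 4), #7 (invoked 13) maxes components and bumps thr1 → (0, 5)
target: VC(#7) = (0, 5)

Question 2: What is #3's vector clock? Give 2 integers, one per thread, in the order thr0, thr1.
(0, 3)

no predecessors for #1 (invoked 1): thr1 increments from zero → (0, 1)
no predecessors for #4 (invoked 7): thr0 increments from zero → (1, 0)
invoked at 3, #2 merges VC(#1)=(0, 1) and bumps thr1's slot → (0, 2)
invoked at 11, #6 merges VC(#4)=(1, 0) and bumps thr0's slot → (2, 0)
invoked at 5, #3 merges VC(#2)=(0, 2) and bumps thr1's slot → (0, 3)
invoked at 8, #5 merges VC(#3)=(0, 3) and bumps thr1's slot → (0, 4)
invoked at 13, #7 merges VC(#5)=(0, 4) and bumps thr1's slot → (0, 5)
target: VC(#3) = (0, 3)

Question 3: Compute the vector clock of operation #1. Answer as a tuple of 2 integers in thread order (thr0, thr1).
(0, 1)

root op #1, invoked 1: fresh clock plus thr1's own tick → (0, 1)
root op #4, invoked 7: fresh clock plus thr0's own tick → (1, 0)
#2, invoked 3, takes VC(#1)=(0, 1) under max, adds 1 for thr1 → (0, 2)
#6, invoked 11, takes VC(#4)=(1, 0) under max, adds 1 for thr0 → (2, 0)
#3, invoked 5, takes VC(#2)=(0, 2) under max, adds 1 for thr1 → (0, 3)
#5, invoked 8, takes VC(#3)=(0, 3) under max, adds 1 for thr1 → (0, 4)
#7, invoked 13, takes VC(#5)=(0, 4) under max, adds 1 for thr1 → (0, 5)
target: VC(#1) = (0, 1)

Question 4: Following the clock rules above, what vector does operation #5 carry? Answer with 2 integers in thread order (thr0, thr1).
(0, 4)

invoked at 1, #1 has no predecessors; its own thr1 bump gives (0, 1)
invoked at 7, #4 has no predecessors; its own thr0 bump gives (1, 0)
VC(#2, invoked at 3): max of VC(#1)=(0, 1), then +1 on thread thr1 → (0, 2)
VC(#6, invoked at 11): max of VC(#4)=(1, 0), then +1 on thread thr0 → (2, 0)
VC(#3, invoked at 5): max of VC(#2)=(0, 2), then +1 on thread thr1 → (0, 3)
VC(#5, invoked at 8): max of VC(#3)=(0, 3), then +1 on thread thr1 → (0, 4)
VC(#7, invoked at 13): max of VC(#5)=(0, 4), then +1 on thread thr1 → (0, 5)
target: VC(#5) = (0, 4)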